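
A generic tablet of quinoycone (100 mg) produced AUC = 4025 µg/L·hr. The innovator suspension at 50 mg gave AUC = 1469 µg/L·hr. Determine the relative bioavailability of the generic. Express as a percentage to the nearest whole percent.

F_rel = (AUC_test/D_test) / (AUC_ref/D_ref)
      = (4025/100) / (1469/50)
      = 40.25 / 29.38 = 1.3700 = 137.00%

F_rel = 137%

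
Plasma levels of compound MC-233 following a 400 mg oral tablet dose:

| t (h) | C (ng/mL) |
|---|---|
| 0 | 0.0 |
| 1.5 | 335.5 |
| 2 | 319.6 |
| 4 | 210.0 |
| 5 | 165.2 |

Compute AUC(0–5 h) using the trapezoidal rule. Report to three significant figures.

Trapezoidal AUC_0→5:
  [0→1.5]: (0.0+335.5)/2 × 1.5 = 251.625
  [1.5→2]: (335.5+319.6)/2 × 0.5 = 163.775
  [2→4]: (319.6+210.0)/2 × 2 = 529.6
  [4→5]: (210.0+165.2)/2 × 1 = 187.6
  Sum = 1132.6 ng/mL·h

AUC = 1130 ng/mL·h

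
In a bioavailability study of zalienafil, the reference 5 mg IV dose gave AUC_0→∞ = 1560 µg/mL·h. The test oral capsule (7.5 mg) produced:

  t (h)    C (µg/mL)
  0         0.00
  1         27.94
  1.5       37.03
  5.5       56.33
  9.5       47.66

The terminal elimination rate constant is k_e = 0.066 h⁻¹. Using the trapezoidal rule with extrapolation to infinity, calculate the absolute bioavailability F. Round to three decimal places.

F = 0.490

Trapezoidal AUC_0→9.5 (oral capsule):
  [0→1]: (0.00+27.94)/2 × 1 = 13.97
  [1→1.5]: (27.94+37.03)/2 × 0.5 = 16.2425
  [1.5→5.5]: (37.03+56.33)/2 × 4 = 186.72
  [5.5→9.5]: (56.33+47.66)/2 × 4 = 207.98
  Sum = 424.9125 µg/mL·h
Tail: C_last/k_e = 47.66/0.066 = 722.121
AUC_0→∞ (oral capsule) = 424.9125 + 722.121 = 1147.0335 µg/mL·h
F = (AUC_ev/D_ev)/(AUC_iv/D_iv) = (1147.0335/7.5)/(1560/5) = 152.9378/312 = 0.4902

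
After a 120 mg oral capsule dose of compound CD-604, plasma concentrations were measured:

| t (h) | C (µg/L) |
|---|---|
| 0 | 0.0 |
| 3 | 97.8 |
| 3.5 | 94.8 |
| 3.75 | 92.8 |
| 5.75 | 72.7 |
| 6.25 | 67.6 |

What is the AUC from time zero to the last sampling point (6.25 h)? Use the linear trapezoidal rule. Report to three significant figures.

Trapezoidal AUC_0→6.25:
  [0→3]: (0.0+97.8)/2 × 3 = 146.7
  [3→3.5]: (97.8+94.8)/2 × 0.5 = 48.15
  [3.5→3.75]: (94.8+92.8)/2 × 0.25 = 23.45
  [3.75→5.75]: (92.8+72.7)/2 × 2 = 165.5
  [5.75→6.25]: (72.7+67.6)/2 × 0.5 = 35.075
  Sum = 418.875 µg/L·h

AUC = 419 µg/L·h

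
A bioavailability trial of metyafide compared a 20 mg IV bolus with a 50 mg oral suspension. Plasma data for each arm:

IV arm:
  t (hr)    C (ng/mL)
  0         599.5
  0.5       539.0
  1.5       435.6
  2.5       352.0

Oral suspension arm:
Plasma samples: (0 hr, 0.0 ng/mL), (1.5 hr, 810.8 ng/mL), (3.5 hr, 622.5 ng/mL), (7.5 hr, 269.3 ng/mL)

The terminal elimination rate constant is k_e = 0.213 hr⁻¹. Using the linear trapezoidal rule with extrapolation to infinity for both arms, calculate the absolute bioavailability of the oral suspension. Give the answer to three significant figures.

F = 0.722

Trapezoidal AUC_0→2.5 (IV):
  [0→0.5]: (599.5+539.0)/2 × 0.5 = 284.625
  [0.5→1.5]: (539.0+435.6)/2 × 1 = 487.3
  [1.5→2.5]: (435.6+352.0)/2 × 1 = 393.8
  Sum = 1165.725 ng/mL·hr
IV tail: 352.0/0.213 = 1652.582; AUC_iv,0→∞ = 1165.725 + 1652.582 = 2818.307 ng/mL·hr
Trapezoidal AUC_0→7.5 (oral suspension):
  [0→1.5]: (0.0+810.8)/2 × 1.5 = 608.1
  [1.5→3.5]: (810.8+622.5)/2 × 2 = 1433.3
  [3.5→7.5]: (622.5+269.3)/2 × 4 = 1783.6
  Sum = 3825.0 ng/mL·hr
oral suspension tail: 269.3/0.213 = 1264.319; AUC_ev,0→∞ = 3825.0 + 1264.319 = 5089.319 ng/mL·hr
F = (AUC_ev/D_ev)/(AUC_iv/D_iv) = (5089.319/50)/(2818.307/20) = 101.78638/140.91535 = 0.7223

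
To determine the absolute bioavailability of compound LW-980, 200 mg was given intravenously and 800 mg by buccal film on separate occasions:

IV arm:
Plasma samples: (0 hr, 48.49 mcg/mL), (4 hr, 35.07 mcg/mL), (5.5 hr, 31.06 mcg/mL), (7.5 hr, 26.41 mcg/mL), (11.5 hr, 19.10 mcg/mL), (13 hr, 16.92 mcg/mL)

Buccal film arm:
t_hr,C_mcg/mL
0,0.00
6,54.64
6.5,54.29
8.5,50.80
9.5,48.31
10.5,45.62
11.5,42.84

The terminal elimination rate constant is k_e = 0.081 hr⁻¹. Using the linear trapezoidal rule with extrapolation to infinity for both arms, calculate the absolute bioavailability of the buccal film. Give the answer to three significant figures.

Trapezoidal AUC_0→13 (IV):
  [0→4]: (48.49+35.07)/2 × 4 = 167.12
  [4→5.5]: (35.07+31.06)/2 × 1.5 = 49.5975
  [5.5→7.5]: (31.06+26.41)/2 × 2 = 57.47
  [7.5→11.5]: (26.41+19.10)/2 × 4 = 91.02
  [11.5→13]: (19.10+16.92)/2 × 1.5 = 27.015
  Sum = 392.2225 mcg/mL·hr
IV tail: 16.92/0.081 = 208.889; AUC_iv,0→∞ = 392.2225 + 208.889 = 601.1115 mcg/mL·hr
Trapezoidal AUC_0→11.5 (buccal film):
  [0→6]: (0.00+54.64)/2 × 6 = 163.92
  [6→6.5]: (54.64+54.29)/2 × 0.5 = 27.2325
  [6.5→8.5]: (54.29+50.80)/2 × 2 = 105.09
  [8.5→9.5]: (50.80+48.31)/2 × 1 = 49.555
  [9.5→10.5]: (48.31+45.62)/2 × 1 = 46.965
  [10.5→11.5]: (45.62+42.84)/2 × 1 = 44.23
  Sum = 436.9925 mcg/mL·hr
buccal film tail: 42.84/0.081 = 528.889; AUC_ev,0→∞ = 436.9925 + 528.889 = 965.8815 mcg/mL·hr
F = (AUC_ev/D_ev)/(AUC_iv/D_iv) = (965.8815/800)/(601.1115/200) = 1.20735/3.0055575 = 0.4017

F = 0.402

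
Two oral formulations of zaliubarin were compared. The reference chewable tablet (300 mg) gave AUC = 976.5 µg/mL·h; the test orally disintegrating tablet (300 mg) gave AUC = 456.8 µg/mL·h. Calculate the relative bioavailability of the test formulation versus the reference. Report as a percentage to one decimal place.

F_rel = (AUC_test/D_test) / (AUC_ref/D_ref)
      = (456.8/300) / (976.5/300)
      = 1.52267 / 3.255 = 0.4678 = 46.78%

F_rel = 46.8%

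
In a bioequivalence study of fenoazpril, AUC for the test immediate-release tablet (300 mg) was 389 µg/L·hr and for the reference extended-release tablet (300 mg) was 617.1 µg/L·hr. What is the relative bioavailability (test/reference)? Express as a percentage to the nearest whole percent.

F_rel = (AUC_test/D_test) / (AUC_ref/D_ref)
      = (389/300) / (617.1/300)
      = 1.29667 / 2.057 = 0.6304 = 63.04%

F_rel = 63%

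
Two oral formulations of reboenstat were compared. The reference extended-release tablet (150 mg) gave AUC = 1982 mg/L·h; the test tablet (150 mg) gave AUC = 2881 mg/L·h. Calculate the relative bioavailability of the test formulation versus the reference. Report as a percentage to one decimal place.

F_rel = (AUC_test/D_test) / (AUC_ref/D_ref)
      = (2881/150) / (1982/150)
      = 19.2067 / 13.2133 = 1.4536 = 145.36%

F_rel = 145.4%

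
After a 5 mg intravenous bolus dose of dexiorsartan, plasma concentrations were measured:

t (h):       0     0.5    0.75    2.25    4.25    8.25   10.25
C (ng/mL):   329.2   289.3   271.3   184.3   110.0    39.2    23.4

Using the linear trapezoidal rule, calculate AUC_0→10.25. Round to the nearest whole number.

Trapezoidal AUC_0→10.25:
  [0→0.5]: (329.2+289.3)/2 × 0.5 = 154.625
  [0.5→0.75]: (289.3+271.3)/2 × 0.25 = 70.075
  [0.75→2.25]: (271.3+184.3)/2 × 1.5 = 341.7
  [2.25→4.25]: (184.3+110.0)/2 × 2 = 294.3
  [4.25→8.25]: (110.0+39.2)/2 × 4 = 298.4
  [8.25→10.25]: (39.2+23.4)/2 × 2 = 62.6
  Sum = 1221.7 ng/mL·h

AUC = 1222 ng/mL·h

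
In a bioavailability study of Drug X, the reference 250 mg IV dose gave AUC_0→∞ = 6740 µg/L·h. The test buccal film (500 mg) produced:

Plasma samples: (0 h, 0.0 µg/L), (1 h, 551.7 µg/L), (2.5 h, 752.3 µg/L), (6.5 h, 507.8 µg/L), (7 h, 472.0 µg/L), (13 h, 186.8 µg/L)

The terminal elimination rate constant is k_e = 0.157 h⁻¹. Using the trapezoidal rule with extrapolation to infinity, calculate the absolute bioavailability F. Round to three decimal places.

F = 0.533

Trapezoidal AUC_0→13 (buccal film):
  [0→1]: (0.0+551.7)/2 × 1 = 275.85
  [1→2.5]: (551.7+752.3)/2 × 1.5 = 978.0
  [2.5→6.5]: (752.3+507.8)/2 × 4 = 2520.2
  [6.5→7]: (507.8+472.0)/2 × 0.5 = 244.95
  [7→13]: (472.0+186.8)/2 × 6 = 1976.4
  Sum = 5995.4 µg/L·h
Tail: C_last/k_e = 186.8/0.157 = 1189.809
AUC_0→∞ (buccal film) = 5995.4 + 1189.809 = 7185.209 µg/L·h
F = (AUC_ev/D_ev)/(AUC_iv/D_iv) = (7185.209/500)/(6740/250) = 14.370418/26.96 = 0.5330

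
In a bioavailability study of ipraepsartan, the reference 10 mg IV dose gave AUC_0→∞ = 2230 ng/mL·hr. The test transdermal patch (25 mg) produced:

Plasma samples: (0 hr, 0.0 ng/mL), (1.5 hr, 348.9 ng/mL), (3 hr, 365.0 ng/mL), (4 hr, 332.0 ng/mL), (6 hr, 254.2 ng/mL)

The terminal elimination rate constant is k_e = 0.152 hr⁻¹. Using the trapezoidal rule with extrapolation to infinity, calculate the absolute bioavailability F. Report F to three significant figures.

Trapezoidal AUC_0→6 (transdermal patch):
  [0→1.5]: (0.0+348.9)/2 × 1.5 = 261.675
  [1.5→3]: (348.9+365.0)/2 × 1.5 = 535.425
  [3→4]: (365.0+332.0)/2 × 1 = 348.5
  [4→6]: (332.0+254.2)/2 × 2 = 586.2
  Sum = 1731.8 ng/mL·hr
Tail: C_last/k_e = 254.2/0.152 = 1672.368
AUC_0→∞ (transdermal patch) = 1731.8 + 1672.368 = 3404.168 ng/mL·hr
F = (AUC_ev/D_ev)/(AUC_iv/D_iv) = (3404.168/25)/(2230/10) = 136.16672/223 = 0.6106

F = 0.611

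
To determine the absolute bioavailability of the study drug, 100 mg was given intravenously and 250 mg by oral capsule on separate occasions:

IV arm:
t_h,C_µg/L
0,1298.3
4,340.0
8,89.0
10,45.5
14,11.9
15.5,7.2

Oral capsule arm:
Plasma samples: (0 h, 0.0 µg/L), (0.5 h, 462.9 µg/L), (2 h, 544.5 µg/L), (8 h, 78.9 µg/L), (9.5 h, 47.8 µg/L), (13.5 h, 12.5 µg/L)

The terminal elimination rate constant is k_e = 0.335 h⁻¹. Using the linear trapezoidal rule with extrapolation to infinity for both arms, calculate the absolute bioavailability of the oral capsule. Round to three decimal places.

F = 0.271

Trapezoidal AUC_0→15.5 (IV):
  [0→4]: (1298.3+340.0)/2 × 4 = 3276.6
  [4→8]: (340.0+89.0)/2 × 4 = 858.0
  [8→10]: (89.0+45.5)/2 × 2 = 134.5
  [10→14]: (45.5+11.9)/2 × 4 = 114.8
  [14→15.5]: (11.9+7.2)/2 × 1.5 = 14.325
  Sum = 4398.225 µg/L·h
IV tail: 7.2/0.335 = 21.493; AUC_iv,0→∞ = 4398.225 + 21.493 = 4419.718 µg/L·h
Trapezoidal AUC_0→13.5 (oral capsule):
  [0→0.5]: (0.0+462.9)/2 × 0.5 = 115.725
  [0.5→2]: (462.9+544.5)/2 × 1.5 = 755.55
  [2→8]: (544.5+78.9)/2 × 6 = 1870.2
  [8→9.5]: (78.9+47.8)/2 × 1.5 = 95.025
  [9.5→13.5]: (47.8+12.5)/2 × 4 = 120.6
  Sum = 2957.1 µg/L·h
oral capsule tail: 12.5/0.335 = 37.313; AUC_ev,0→∞ = 2957.1 + 37.313 = 2994.413 µg/L·h
F = (AUC_ev/D_ev)/(AUC_iv/D_iv) = (2994.413/250)/(4419.718/100) = 11.977652/44.19718 = 0.2710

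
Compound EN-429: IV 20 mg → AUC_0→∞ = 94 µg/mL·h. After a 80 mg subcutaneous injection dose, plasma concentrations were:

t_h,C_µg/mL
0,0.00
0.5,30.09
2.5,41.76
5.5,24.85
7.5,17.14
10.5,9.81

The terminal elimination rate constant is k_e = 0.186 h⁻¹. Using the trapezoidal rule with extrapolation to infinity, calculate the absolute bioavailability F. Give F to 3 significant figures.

Trapezoidal AUC_0→10.5 (subcutaneous injection):
  [0→0.5]: (0.00+30.09)/2 × 0.5 = 7.5225
  [0.5→2.5]: (30.09+41.76)/2 × 2 = 71.85
  [2.5→5.5]: (41.76+24.85)/2 × 3 = 99.915
  [5.5→7.5]: (24.85+17.14)/2 × 2 = 41.99
  [7.5→10.5]: (17.14+9.81)/2 × 3 = 40.425
  Sum = 261.7025 µg/mL·h
Tail: C_last/k_e = 9.81/0.186 = 52.742
AUC_0→∞ (subcutaneous injection) = 261.7025 + 52.742 = 314.4445 µg/mL·h
F = (AUC_ev/D_ev)/(AUC_iv/D_iv) = (314.4445/80)/(94/20) = 3.93056/4.7 = 0.8363

F = 0.836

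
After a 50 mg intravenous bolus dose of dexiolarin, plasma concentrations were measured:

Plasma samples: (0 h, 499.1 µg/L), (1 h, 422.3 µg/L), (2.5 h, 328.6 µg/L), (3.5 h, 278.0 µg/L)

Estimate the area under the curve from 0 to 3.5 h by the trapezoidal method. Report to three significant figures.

AUC = 1330 µg/L·h

Trapezoidal AUC_0→3.5:
  [0→1]: (499.1+422.3)/2 × 1 = 460.7
  [1→2.5]: (422.3+328.6)/2 × 1.5 = 563.175
  [2.5→3.5]: (328.6+278.0)/2 × 1 = 303.3
  Sum = 1327.175 µg/L·h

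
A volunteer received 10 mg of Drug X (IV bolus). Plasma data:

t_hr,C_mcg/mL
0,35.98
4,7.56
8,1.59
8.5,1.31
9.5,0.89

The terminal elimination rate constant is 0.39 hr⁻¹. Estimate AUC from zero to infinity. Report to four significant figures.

Trapezoidal AUC_0→9.5:
  [0→4]: (35.98+7.56)/2 × 4 = 87.08
  [4→8]: (7.56+1.59)/2 × 4 = 18.3
  [8→8.5]: (1.59+1.31)/2 × 0.5 = 0.725
  [8.5→9.5]: (1.31+0.89)/2 × 1 = 1.1
  Sum = 107.205 mcg/mL·hr
Extrapolated tail: C_last / k_e = 0.89 / 0.39 = 2.282
AUC_0→∞ = 107.205 + 2.282 = 109.487 mcg/mL·hr

AUC = 109.5 mcg/mL·hr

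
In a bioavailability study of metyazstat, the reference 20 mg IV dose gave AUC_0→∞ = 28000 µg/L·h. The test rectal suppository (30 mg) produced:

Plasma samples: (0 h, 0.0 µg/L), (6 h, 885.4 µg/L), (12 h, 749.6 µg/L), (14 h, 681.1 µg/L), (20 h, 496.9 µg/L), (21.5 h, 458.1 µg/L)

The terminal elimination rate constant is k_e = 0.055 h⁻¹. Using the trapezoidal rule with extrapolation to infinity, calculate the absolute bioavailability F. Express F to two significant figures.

F = 0.51

Trapezoidal AUC_0→21.5 (rectal suppository):
  [0→6]: (0.0+885.4)/2 × 6 = 2656.2
  [6→12]: (885.4+749.6)/2 × 6 = 4905.0
  [12→14]: (749.6+681.1)/2 × 2 = 1430.7
  [14→20]: (681.1+496.9)/2 × 6 = 3534.0
  [20→21.5]: (496.9+458.1)/2 × 1.5 = 716.25
  Sum = 13242.15 µg/L·h
Tail: C_last/k_e = 458.1/0.055 = 8329.091
AUC_0→∞ (rectal suppository) = 13242.15 + 8329.091 = 21571.241 µg/L·h
F = (AUC_ev/D_ev)/(AUC_iv/D_iv) = (21571.241/30)/(28000/20) = 719.041/1400 = 0.5136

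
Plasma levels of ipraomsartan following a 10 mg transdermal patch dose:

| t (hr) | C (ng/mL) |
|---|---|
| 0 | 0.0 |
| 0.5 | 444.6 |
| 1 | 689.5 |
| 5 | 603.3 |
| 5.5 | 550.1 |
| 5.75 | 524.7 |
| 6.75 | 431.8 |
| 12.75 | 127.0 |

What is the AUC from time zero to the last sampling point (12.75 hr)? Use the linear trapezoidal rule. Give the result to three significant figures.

Trapezoidal AUC_0→12.75:
  [0→0.5]: (0.0+444.6)/2 × 0.5 = 111.15
  [0.5→1]: (444.6+689.5)/2 × 0.5 = 283.525
  [1→5]: (689.5+603.3)/2 × 4 = 2585.6
  [5→5.5]: (603.3+550.1)/2 × 0.5 = 288.35
  [5.5→5.75]: (550.1+524.7)/2 × 0.25 = 134.35
  [5.75→6.75]: (524.7+431.8)/2 × 1 = 478.25
  [6.75→12.75]: (431.8+127.0)/2 × 6 = 1676.4
  Sum = 5557.625 ng/mL·hr

AUC = 5560 ng/mL·hr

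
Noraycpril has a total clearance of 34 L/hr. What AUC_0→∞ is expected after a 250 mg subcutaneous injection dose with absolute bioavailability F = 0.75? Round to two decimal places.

AUC = 5.51 mg/L·hr

AUC_0→∞ = F × Dose / CL
        = 0.75 × 250 / 34 = 5.51471 mg/L·hr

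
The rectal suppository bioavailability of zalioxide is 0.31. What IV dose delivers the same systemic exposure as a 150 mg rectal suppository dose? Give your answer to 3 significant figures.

D_iv = 46.5 mg

Systemic exposure from an extravascular dose = F × D_ev, so the equivalent IV dose is F × D_ev.
D_iv = F × D_ev = 0.31 × 150 = 46.5 mg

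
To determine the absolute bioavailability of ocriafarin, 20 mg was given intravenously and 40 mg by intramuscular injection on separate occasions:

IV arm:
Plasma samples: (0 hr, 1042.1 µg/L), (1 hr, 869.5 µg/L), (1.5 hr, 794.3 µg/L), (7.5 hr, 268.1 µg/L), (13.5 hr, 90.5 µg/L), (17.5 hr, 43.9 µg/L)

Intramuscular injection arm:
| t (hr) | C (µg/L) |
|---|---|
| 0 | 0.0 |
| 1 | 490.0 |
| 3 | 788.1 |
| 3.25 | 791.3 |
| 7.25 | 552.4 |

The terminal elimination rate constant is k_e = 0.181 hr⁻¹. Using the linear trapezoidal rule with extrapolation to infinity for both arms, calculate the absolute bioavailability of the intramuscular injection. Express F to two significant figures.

F = 0.61

Trapezoidal AUC_0→17.5 (IV):
  [0→1]: (1042.1+869.5)/2 × 1 = 955.8
  [1→1.5]: (869.5+794.3)/2 × 0.5 = 415.95
  [1.5→7.5]: (794.3+268.1)/2 × 6 = 3187.2
  [7.5→13.5]: (268.1+90.5)/2 × 6 = 1075.8
  [13.5→17.5]: (90.5+43.9)/2 × 4 = 268.8
  Sum = 5903.55 µg/L·hr
IV tail: 43.9/0.181 = 242.541; AUC_iv,0→∞ = 5903.55 + 242.541 = 6146.091 µg/L·hr
Trapezoidal AUC_0→7.25 (intramuscular injection):
  [0→1]: (0.0+490.0)/2 × 1 = 245.0
  [1→3]: (490.0+788.1)/2 × 2 = 1278.1
  [3→3.25]: (788.1+791.3)/2 × 0.25 = 197.425
  [3.25→7.25]: (791.3+552.4)/2 × 4 = 2687.4
  Sum = 4407.925 µg/L·hr
intramuscular injection tail: 552.4/0.181 = 3051.934; AUC_ev,0→∞ = 4407.925 + 3051.934 = 7459.859 µg/L·hr
F = (AUC_ev/D_ev)/(AUC_iv/D_iv) = (7459.859/40)/(6146.091/20) = 186.496/307.30455 = 0.6069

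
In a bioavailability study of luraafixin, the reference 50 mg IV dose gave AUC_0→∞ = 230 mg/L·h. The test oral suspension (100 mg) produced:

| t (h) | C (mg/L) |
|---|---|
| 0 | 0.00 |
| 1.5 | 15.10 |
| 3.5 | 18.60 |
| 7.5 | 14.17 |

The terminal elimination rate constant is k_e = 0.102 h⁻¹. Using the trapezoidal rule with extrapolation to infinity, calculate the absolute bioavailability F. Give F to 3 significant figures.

F = 0.542

Trapezoidal AUC_0→7.5 (oral suspension):
  [0→1.5]: (0.00+15.10)/2 × 1.5 = 11.325
  [1.5→3.5]: (15.10+18.60)/2 × 2 = 33.7
  [3.5→7.5]: (18.60+14.17)/2 × 4 = 65.54
  Sum = 110.565 mg/L·h
Tail: C_last/k_e = 14.17/0.102 = 138.922
AUC_0→∞ (oral suspension) = 110.565 + 138.922 = 249.487 mg/L·h
F = (AUC_ev/D_ev)/(AUC_iv/D_iv) = (249.487/100)/(230/50) = 2.49487/4.6 = 0.5424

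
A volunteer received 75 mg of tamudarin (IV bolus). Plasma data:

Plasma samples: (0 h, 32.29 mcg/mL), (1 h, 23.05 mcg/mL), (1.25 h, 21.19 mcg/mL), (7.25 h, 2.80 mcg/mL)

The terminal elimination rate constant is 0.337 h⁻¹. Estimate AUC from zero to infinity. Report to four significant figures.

Trapezoidal AUC_0→7.25:
  [0→1]: (32.29+23.05)/2 × 1 = 27.67
  [1→1.25]: (23.05+21.19)/2 × 0.25 = 5.53
  [1.25→7.25]: (21.19+2.80)/2 × 6 = 71.97
  Sum = 105.17 mcg/mL·h
Extrapolated tail: C_last / k_e = 2.80 / 0.337 = 8.309
AUC_0→∞ = 105.17 + 8.309 = 113.479 mcg/mL·h

AUC = 113.5 mcg/mL·h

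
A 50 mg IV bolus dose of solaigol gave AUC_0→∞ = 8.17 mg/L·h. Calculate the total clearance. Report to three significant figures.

CL = Dose_iv / AUC_0→∞
   = 50 / 8.17 = 6.11995 L/h

CL = 6.12 L/h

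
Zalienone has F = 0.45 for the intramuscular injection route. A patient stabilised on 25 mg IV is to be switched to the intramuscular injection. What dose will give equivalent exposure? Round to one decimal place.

D_intramuscular = 55.6 mg

For equal systemic exposure: F × D_ev = D_iv
D_ev = D_iv / F = 25 / 0.45 = 55.5556 mg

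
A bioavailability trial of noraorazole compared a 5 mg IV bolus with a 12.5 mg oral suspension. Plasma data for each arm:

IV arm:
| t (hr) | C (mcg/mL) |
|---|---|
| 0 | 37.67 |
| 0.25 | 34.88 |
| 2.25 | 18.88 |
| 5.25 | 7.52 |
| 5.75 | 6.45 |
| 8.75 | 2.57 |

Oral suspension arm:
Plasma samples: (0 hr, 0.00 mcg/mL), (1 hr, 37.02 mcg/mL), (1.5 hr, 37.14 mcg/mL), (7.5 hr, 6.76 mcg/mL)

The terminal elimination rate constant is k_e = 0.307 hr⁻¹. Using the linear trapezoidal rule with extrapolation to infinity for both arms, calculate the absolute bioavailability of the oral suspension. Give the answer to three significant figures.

Trapezoidal AUC_0→8.75 (IV):
  [0→0.25]: (37.67+34.88)/2 × 0.25 = 9.06875
  [0.25→2.25]: (34.88+18.88)/2 × 2 = 53.76
  [2.25→5.25]: (18.88+7.52)/2 × 3 = 39.6
  [5.25→5.75]: (7.52+6.45)/2 × 0.5 = 3.4925
  [5.75→8.75]: (6.45+2.57)/2 × 3 = 13.53
  Sum = 119.45125 mcg/mL·hr
IV tail: 2.57/0.307 = 8.371; AUC_iv,0→∞ = 119.45125 + 8.371 = 127.82225 mcg/mL·hr
Trapezoidal AUC_0→7.5 (oral suspension):
  [0→1]: (0.00+37.02)/2 × 1 = 18.51
  [1→1.5]: (37.02+37.14)/2 × 0.5 = 18.54
  [1.5→7.5]: (37.14+6.76)/2 × 6 = 131.7
  Sum = 168.75 mcg/mL·hr
oral suspension tail: 6.76/0.307 = 22.020; AUC_ev,0→∞ = 168.75 + 22.020 = 190.77 mcg/mL·hr
F = (AUC_ev/D_ev)/(AUC_iv/D_iv) = (190.77/12.5)/(127.82225/5) = 15.2616/25.56445 = 0.5970

F = 0.597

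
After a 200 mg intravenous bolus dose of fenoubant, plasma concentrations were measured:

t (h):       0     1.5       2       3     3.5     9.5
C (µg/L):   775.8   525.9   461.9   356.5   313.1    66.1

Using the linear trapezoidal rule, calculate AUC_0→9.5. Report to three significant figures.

Trapezoidal AUC_0→9.5:
  [0→1.5]: (775.8+525.9)/2 × 1.5 = 976.275
  [1.5→2]: (525.9+461.9)/2 × 0.5 = 246.95
  [2→3]: (461.9+356.5)/2 × 1 = 409.2
  [3→3.5]: (356.5+313.1)/2 × 0.5 = 167.4
  [3.5→9.5]: (313.1+66.1)/2 × 6 = 1137.6
  Sum = 2937.425 µg/L·h

AUC = 2940 µg/L·h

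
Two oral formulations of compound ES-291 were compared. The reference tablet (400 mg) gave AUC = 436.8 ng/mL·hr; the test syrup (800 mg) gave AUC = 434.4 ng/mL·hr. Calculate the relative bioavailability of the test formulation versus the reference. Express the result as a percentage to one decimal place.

F_rel = (AUC_test/D_test) / (AUC_ref/D_ref)
      = (434.4/800) / (436.8/400)
      = 0.543 / 1.092 = 0.4973 = 49.73%

F_rel = 49.7%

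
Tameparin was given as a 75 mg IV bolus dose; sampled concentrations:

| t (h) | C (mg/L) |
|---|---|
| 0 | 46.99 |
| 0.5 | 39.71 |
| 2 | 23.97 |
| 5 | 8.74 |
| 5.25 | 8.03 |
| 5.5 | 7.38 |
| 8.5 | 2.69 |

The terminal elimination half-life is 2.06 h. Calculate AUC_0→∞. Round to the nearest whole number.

Trapezoidal AUC_0→8.5:
  [0→0.5]: (46.99+39.71)/2 × 0.5 = 21.675
  [0.5→2]: (39.71+23.97)/2 × 1.5 = 47.76
  [2→5]: (23.97+8.74)/2 × 3 = 49.065
  [5→5.25]: (8.74+8.03)/2 × 0.25 = 2.09625
  [5.25→5.5]: (8.03+7.38)/2 × 0.25 = 1.92625
  [5.5→8.5]: (7.38+2.69)/2 × 3 = 15.105
  Sum = 137.6275 mg/L·h
k_e = ln2 / t½ = 0.693147 / 2.06 = 0.3365 h^-1
Extrapolated tail: C_last / k_e = 2.69 / 0.3365 = 7.994
AUC_0→∞ = 137.6275 + 7.994 = 145.6215 mg/L·h

AUC = 146 mg/L·h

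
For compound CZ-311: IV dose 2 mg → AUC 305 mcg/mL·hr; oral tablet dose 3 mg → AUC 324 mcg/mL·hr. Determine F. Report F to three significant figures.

F = 0.708

F = (AUC_ev / D_ev) / (AUC_iv / D_iv)
  = (324/3) / (305/2)
  = 108 / 152.5 = 0.7082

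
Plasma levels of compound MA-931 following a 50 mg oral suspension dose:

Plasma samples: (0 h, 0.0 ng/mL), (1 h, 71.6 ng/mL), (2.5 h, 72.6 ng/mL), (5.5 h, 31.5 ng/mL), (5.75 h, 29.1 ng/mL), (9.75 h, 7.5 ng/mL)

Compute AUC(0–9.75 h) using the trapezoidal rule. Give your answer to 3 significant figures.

AUC = 381 ng/mL·h

Trapezoidal AUC_0→9.75:
  [0→1]: (0.0+71.6)/2 × 1 = 35.8
  [1→2.5]: (71.6+72.6)/2 × 1.5 = 108.15
  [2.5→5.5]: (72.6+31.5)/2 × 3 = 156.15
  [5.5→5.75]: (31.5+29.1)/2 × 0.25 = 7.575
  [5.75→9.75]: (29.1+7.5)/2 × 4 = 73.2
  Sum = 380.875 ng/mL·h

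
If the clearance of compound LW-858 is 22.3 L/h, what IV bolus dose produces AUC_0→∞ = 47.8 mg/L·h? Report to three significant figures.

Dose = 1070 mg

Dose_iv = CL × AUC_0→∞
     = 22.3 × 47.8 = 1065.94 mg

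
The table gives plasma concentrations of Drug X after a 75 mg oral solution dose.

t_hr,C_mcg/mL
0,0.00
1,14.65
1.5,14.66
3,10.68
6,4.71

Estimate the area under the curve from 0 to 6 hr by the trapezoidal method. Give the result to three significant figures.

AUC = 56.7 mcg/mL·hr

Trapezoidal AUC_0→6:
  [0→1]: (0.00+14.65)/2 × 1 = 7.325
  [1→1.5]: (14.65+14.66)/2 × 0.5 = 7.3275
  [1.5→3]: (14.66+10.68)/2 × 1.5 = 19.005
  [3→6]: (10.68+4.71)/2 × 3 = 23.085
  Sum = 56.7425 mcg/mL·hr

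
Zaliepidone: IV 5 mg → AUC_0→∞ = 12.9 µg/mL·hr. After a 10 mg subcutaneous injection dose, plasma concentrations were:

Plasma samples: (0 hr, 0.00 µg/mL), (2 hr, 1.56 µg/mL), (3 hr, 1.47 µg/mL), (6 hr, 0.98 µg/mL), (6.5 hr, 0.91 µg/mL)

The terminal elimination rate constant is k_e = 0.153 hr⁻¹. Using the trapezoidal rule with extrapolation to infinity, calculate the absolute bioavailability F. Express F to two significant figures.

F = 0.51

Trapezoidal AUC_0→6.5 (subcutaneous injection):
  [0→2]: (0.00+1.56)/2 × 2 = 1.56
  [2→3]: (1.56+1.47)/2 × 1 = 1.515
  [3→6]: (1.47+0.98)/2 × 3 = 3.675
  [6→6.5]: (0.98+0.91)/2 × 0.5 = 0.4725
  Sum = 7.2225 µg/mL·hr
Tail: C_last/k_e = 0.91/0.153 = 5.948
AUC_0→∞ (subcutaneous injection) = 7.2225 + 5.948 = 13.1705 µg/mL·hr
F = (AUC_ev/D_ev)/(AUC_iv/D_iv) = (13.1705/10)/(12.9/5) = 1.31705/2.58 = 0.5105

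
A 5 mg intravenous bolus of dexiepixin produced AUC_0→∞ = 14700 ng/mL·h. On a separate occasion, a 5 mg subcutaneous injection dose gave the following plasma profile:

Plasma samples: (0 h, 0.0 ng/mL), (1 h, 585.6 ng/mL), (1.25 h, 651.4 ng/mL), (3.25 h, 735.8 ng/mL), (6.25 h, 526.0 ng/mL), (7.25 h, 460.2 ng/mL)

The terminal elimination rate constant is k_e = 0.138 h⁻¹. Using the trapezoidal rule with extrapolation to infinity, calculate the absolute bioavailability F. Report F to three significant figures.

Trapezoidal AUC_0→7.25 (subcutaneous injection):
  [0→1]: (0.0+585.6)/2 × 1 = 292.8
  [1→1.25]: (585.6+651.4)/2 × 0.25 = 154.625
  [1.25→3.25]: (651.4+735.8)/2 × 2 = 1387.2
  [3.25→6.25]: (735.8+526.0)/2 × 3 = 1892.7
  [6.25→7.25]: (526.0+460.2)/2 × 1 = 493.1
  Sum = 4220.425 ng/mL·h
Tail: C_last/k_e = 460.2/0.138 = 3334.783
AUC_0→∞ (subcutaneous injection) = 4220.425 + 3334.783 = 7555.208 ng/mL·h
F = (AUC_ev/D_ev)/(AUC_iv/D_iv) = (7555.208/5)/(14700/5) = 1511.0416/2940 = 0.5140

F = 0.514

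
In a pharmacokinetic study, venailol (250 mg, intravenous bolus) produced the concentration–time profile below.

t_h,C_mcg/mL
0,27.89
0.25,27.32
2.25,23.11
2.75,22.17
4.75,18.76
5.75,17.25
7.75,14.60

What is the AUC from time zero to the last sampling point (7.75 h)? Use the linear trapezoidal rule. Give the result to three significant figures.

AUC = 159 mcg/mL·h

Trapezoidal AUC_0→7.75:
  [0→0.25]: (27.89+27.32)/2 × 0.25 = 6.90125
  [0.25→2.25]: (27.32+23.11)/2 × 2 = 50.43
  [2.25→2.75]: (23.11+22.17)/2 × 0.5 = 11.32
  [2.75→4.75]: (22.17+18.76)/2 × 2 = 40.93
  [4.75→5.75]: (18.76+17.25)/2 × 1 = 18.005
  [5.75→7.75]: (17.25+14.60)/2 × 2 = 31.85
  Sum = 159.43625 mcg/mL·h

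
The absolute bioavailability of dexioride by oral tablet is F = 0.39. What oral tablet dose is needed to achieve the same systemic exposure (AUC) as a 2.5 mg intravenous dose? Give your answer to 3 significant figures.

D_oral = 6.41 mg

For equal systemic exposure: F × D_ev = D_iv
D_ev = D_iv / F = 2.5 / 0.39 = 6.41026 mg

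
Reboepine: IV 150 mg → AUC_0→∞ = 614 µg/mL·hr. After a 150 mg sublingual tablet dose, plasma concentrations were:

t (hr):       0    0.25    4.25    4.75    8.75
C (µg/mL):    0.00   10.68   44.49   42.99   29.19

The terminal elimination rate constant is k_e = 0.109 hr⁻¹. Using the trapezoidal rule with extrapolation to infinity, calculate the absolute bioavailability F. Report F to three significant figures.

Trapezoidal AUC_0→8.75 (sublingual tablet):
  [0→0.25]: (0.00+10.68)/2 × 0.25 = 1.335
  [0.25→4.25]: (10.68+44.49)/2 × 4 = 110.34
  [4.25→4.75]: (44.49+42.99)/2 × 0.5 = 21.87
  [4.75→8.75]: (42.99+29.19)/2 × 4 = 144.36
  Sum = 277.905 µg/mL·hr
Tail: C_last/k_e = 29.19/0.109 = 267.798
AUC_0→∞ (sublingual tablet) = 277.905 + 267.798 = 545.703 µg/mL·hr
F = (AUC_ev/D_ev)/(AUC_iv/D_iv) = (545.703/150)/(614/150) = 3.63802/4.09333 = 0.8888

F = 0.889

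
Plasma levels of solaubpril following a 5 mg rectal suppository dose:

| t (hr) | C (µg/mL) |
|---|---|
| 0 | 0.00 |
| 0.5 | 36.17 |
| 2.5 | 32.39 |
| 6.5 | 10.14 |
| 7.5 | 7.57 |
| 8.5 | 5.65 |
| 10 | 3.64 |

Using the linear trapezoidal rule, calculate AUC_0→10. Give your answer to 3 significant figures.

AUC = 185 µg/mL·hr

Trapezoidal AUC_0→10:
  [0→0.5]: (0.00+36.17)/2 × 0.5 = 9.0425
  [0.5→2.5]: (36.17+32.39)/2 × 2 = 68.56
  [2.5→6.5]: (32.39+10.14)/2 × 4 = 85.06
  [6.5→7.5]: (10.14+7.57)/2 × 1 = 8.855
  [7.5→8.5]: (7.57+5.65)/2 × 1 = 6.61
  [8.5→10]: (5.65+3.64)/2 × 1.5 = 6.9675
  Sum = 185.095 µg/mL·hr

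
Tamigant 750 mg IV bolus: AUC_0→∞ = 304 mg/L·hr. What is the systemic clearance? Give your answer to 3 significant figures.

CL = Dose_iv / AUC_0→∞
   = 750 / 304 = 2.46711 L/hr

CL = 2.47 L/hr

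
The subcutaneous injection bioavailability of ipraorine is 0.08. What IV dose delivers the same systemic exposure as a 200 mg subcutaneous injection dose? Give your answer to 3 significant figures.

Systemic exposure from an extravascular dose = F × D_ev, so the equivalent IV dose is F × D_ev.
D_iv = F × D_ev = 0.08 × 200 = 16 mg

D_iv = 16.0 mg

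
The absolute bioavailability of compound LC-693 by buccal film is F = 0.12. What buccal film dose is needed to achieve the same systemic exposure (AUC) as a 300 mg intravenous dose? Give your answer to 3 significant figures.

D_buccal = 2500 mg

For equal systemic exposure: F × D_ev = D_iv
D_ev = D_iv / F = 300 / 0.12 = 2500 mg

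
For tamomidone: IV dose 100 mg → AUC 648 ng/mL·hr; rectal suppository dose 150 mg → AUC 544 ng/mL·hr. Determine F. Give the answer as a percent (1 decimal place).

F = 56.0%

F = (AUC_ev / D_ev) / (AUC_iv / D_iv)
  = (544/150) / (648/100)
  = 3.62667 / 6.48 = 0.5597
  = 55.97%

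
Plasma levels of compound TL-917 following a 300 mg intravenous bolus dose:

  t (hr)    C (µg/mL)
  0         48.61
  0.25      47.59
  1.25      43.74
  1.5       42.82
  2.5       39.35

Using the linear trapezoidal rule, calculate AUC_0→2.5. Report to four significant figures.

Trapezoidal AUC_0→2.5:
  [0→0.25]: (48.61+47.59)/2 × 0.25 = 12.025
  [0.25→1.25]: (47.59+43.74)/2 × 1 = 45.665
  [1.25→1.5]: (43.74+42.82)/2 × 0.25 = 10.82
  [1.5→2.5]: (42.82+39.35)/2 × 1 = 41.085
  Sum = 109.595 µg/mL·hr

AUC = 109.6 µg/mL·hr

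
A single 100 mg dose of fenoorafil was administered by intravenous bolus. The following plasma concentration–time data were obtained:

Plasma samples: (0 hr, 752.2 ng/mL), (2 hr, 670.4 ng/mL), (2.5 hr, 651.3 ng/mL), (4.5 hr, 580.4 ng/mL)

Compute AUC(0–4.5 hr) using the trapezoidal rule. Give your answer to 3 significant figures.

Trapezoidal AUC_0→4.5:
  [0→2]: (752.2+670.4)/2 × 2 = 1422.6
  [2→2.5]: (670.4+651.3)/2 × 0.5 = 330.425
  [2.5→4.5]: (651.3+580.4)/2 × 2 = 1231.7
  Sum = 2984.725 ng/mL·hr

AUC = 2980 ng/mL·hr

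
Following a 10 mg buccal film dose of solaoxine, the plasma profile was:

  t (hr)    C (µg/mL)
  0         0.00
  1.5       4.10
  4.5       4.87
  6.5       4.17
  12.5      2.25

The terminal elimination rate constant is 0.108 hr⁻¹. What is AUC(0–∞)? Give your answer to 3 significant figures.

Trapezoidal AUC_0→12.5:
  [0→1.5]: (0.00+4.10)/2 × 1.5 = 3.075
  [1.5→4.5]: (4.10+4.87)/2 × 3 = 13.455
  [4.5→6.5]: (4.87+4.17)/2 × 2 = 9.04
  [6.5→12.5]: (4.17+2.25)/2 × 6 = 19.26
  Sum = 44.83 µg/mL·hr
Extrapolated tail: C_last / k_e = 2.25 / 0.108 = 20.833
AUC_0→∞ = 44.83 + 20.833 = 65.663 µg/mL·hr

AUC = 65.7 µg/mL·hr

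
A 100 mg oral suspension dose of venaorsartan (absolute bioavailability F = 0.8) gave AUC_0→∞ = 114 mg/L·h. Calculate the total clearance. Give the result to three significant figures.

CL = F × Dose / AUC_0→∞
   = 0.8 × 100 / 114 = 0.701754 L/h

CL = 0.702 L/h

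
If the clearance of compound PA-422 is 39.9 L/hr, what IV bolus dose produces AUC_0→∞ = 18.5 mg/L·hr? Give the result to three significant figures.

Dose_iv = CL × AUC_0→∞
     = 39.9 × 18.5 = 738.15 mg

Dose = 738 mg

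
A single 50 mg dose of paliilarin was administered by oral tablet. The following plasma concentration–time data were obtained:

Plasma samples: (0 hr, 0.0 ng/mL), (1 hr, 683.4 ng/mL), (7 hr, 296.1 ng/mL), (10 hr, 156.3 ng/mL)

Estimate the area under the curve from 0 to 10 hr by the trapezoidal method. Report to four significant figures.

AUC = 3959 ng/mL·hr

Trapezoidal AUC_0→10:
  [0→1]: (0.0+683.4)/2 × 1 = 341.7
  [1→7]: (683.4+296.1)/2 × 6 = 2938.5
  [7→10]: (296.1+156.3)/2 × 3 = 678.6
  Sum = 3958.8 ng/mL·hr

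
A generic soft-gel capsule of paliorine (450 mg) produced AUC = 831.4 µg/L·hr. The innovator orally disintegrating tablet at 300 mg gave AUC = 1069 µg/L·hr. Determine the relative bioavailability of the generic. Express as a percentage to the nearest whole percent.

F_rel = 52%

F_rel = (AUC_test/D_test) / (AUC_ref/D_ref)
      = (831.4/450) / (1069/300)
      = 1.84756 / 3.56333 = 0.5185 = 51.85%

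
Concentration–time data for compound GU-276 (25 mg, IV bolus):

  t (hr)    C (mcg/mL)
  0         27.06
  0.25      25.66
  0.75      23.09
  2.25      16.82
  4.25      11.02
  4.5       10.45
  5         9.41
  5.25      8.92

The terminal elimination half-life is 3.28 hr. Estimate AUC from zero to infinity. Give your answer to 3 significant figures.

Trapezoidal AUC_0→5.25:
  [0→0.25]: (27.06+25.66)/2 × 0.25 = 6.59
  [0.25→0.75]: (25.66+23.09)/2 × 0.5 = 12.1875
  [0.75→2.25]: (23.09+16.82)/2 × 1.5 = 29.9325
  [2.25→4.25]: (16.82+11.02)/2 × 2 = 27.84
  [4.25→4.5]: (11.02+10.45)/2 × 0.25 = 2.68375
  [4.5→5]: (10.45+9.41)/2 × 0.5 = 4.965
  [5→5.25]: (9.41+8.92)/2 × 0.25 = 2.29125
  Sum = 86.49 mcg/mL·hr
k_e = ln2 / t½ = 0.693147 / 3.28 = 0.2113 hr^-1
Extrapolated tail: C_last / k_e = 8.92 / 0.2113 = 42.215
AUC_0→∞ = 86.49 + 42.215 = 128.705 mcg/mL·hr

AUC = 129 mcg/mL·hr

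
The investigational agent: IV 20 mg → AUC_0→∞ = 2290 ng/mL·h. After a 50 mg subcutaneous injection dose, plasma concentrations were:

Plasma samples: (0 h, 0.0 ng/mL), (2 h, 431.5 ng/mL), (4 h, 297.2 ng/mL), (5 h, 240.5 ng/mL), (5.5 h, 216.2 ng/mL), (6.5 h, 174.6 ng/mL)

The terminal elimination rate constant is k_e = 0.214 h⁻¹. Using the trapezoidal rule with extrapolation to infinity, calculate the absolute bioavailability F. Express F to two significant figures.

Trapezoidal AUC_0→6.5 (subcutaneous injection):
  [0→2]: (0.0+431.5)/2 × 2 = 431.5
  [2→4]: (431.5+297.2)/2 × 2 = 728.7
  [4→5]: (297.2+240.5)/2 × 1 = 268.85
  [5→5.5]: (240.5+216.2)/2 × 0.5 = 114.175
  [5.5→6.5]: (216.2+174.6)/2 × 1 = 195.4
  Sum = 1738.625 ng/mL·h
Tail: C_last/k_e = 174.6/0.214 = 815.888
AUC_0→∞ (subcutaneous injection) = 1738.625 + 815.888 = 2554.513 ng/mL·h
F = (AUC_ev/D_ev)/(AUC_iv/D_iv) = (2554.513/50)/(2290/20) = 51.09026/114.5 = 0.4462

F = 0.45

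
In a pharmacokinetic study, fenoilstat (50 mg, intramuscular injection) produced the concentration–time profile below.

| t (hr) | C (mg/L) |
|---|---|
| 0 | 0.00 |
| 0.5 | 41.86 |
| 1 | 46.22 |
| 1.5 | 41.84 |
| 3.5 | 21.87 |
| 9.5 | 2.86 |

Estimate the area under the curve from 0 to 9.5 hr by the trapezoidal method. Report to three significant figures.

Trapezoidal AUC_0→9.5:
  [0→0.5]: (0.00+41.86)/2 × 0.5 = 10.465
  [0.5→1]: (41.86+46.22)/2 × 0.5 = 22.02
  [1→1.5]: (46.22+41.84)/2 × 0.5 = 22.015
  [1.5→3.5]: (41.84+21.87)/2 × 2 = 63.71
  [3.5→9.5]: (21.87+2.86)/2 × 6 = 74.19
  Sum = 192.4 mg/L·hr

AUC = 192 mg/L·hr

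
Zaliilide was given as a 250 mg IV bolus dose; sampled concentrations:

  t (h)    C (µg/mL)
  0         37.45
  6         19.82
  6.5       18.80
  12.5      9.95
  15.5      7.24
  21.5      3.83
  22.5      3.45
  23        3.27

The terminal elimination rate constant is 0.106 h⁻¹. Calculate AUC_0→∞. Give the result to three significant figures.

AUC = 363 µg/mL·h

Trapezoidal AUC_0→23:
  [0→6]: (37.45+19.82)/2 × 6 = 171.81
  [6→6.5]: (19.82+18.80)/2 × 0.5 = 9.655
  [6.5→12.5]: (18.80+9.95)/2 × 6 = 86.25
  [12.5→15.5]: (9.95+7.24)/2 × 3 = 25.785
  [15.5→21.5]: (7.24+3.83)/2 × 6 = 33.21
  [21.5→22.5]: (3.83+3.45)/2 × 1 = 3.64
  [22.5→23]: (3.45+3.27)/2 × 0.5 = 1.68
  Sum = 332.03 µg/mL·h
Extrapolated tail: C_last / k_e = 3.27 / 0.106 = 30.849
AUC_0→∞ = 332.03 + 30.849 = 362.879 µg/mL·h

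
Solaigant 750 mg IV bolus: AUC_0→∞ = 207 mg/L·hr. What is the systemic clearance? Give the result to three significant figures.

CL = Dose_iv / AUC_0→∞
   = 750 / 207 = 3.62319 L/hr

CL = 3.62 L/hr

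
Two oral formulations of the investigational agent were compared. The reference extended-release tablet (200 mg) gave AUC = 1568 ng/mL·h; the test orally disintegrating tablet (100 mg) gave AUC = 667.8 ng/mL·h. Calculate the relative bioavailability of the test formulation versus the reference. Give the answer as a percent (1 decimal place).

F_rel = 85.2%

F_rel = (AUC_test/D_test) / (AUC_ref/D_ref)
      = (667.8/100) / (1568/200)
      = 6.678 / 7.84 = 0.8518 = 85.18%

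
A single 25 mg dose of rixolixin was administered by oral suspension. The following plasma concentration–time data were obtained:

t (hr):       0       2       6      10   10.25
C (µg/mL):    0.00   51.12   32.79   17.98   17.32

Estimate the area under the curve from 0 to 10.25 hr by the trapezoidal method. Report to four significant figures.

Trapezoidal AUC_0→10.25:
  [0→2]: (0.00+51.12)/2 × 2 = 51.12
  [2→6]: (51.12+32.79)/2 × 4 = 167.82
  [6→10]: (32.79+17.98)/2 × 4 = 101.54
  [10→10.25]: (17.98+17.32)/2 × 0.25 = 4.4125
  Sum = 324.8925 µg/mL·hr

AUC = 324.9 µg/mL·hr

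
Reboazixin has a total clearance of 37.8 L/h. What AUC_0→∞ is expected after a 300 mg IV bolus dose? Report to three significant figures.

AUC = 7.94 mg/L·h

AUC_0→∞ = Dose_iv / CL
        = 300 / 37.8 = 7.93651 mg/L·h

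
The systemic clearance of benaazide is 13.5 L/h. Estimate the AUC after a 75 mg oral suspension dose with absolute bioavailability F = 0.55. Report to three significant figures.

AUC = 3.06 mg/L·h

AUC_0→∞ = F × Dose / CL
        = 0.55 × 75 / 13.5 = 3.05556 mg/L·h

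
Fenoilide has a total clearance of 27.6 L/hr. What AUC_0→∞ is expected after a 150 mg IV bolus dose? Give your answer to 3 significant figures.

AUC_0→∞ = Dose_iv / CL
        = 150 / 27.6 = 5.43478 mg/L·hr

AUC = 5.43 mg/L·hr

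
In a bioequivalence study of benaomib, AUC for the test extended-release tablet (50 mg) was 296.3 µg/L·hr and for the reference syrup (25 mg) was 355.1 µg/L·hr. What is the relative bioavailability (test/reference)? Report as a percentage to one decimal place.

F_rel = 41.7%

F_rel = (AUC_test/D_test) / (AUC_ref/D_ref)
      = (296.3/50) / (355.1/25)
      = 5.926 / 14.204 = 0.4172 = 41.72%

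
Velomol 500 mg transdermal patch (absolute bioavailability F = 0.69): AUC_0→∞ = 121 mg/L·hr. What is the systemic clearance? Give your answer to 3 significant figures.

CL = F × Dose / AUC_0→∞
   = 0.69 × 500 / 121 = 2.85124 L/hr

CL = 2.85 L/hr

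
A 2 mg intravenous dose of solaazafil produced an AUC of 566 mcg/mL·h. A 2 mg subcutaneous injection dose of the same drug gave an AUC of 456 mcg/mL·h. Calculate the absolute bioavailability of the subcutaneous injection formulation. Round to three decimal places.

F = 0.806

F = (AUC_ev / D_ev) / (AUC_iv / D_iv)
  = (456/2) / (566/2)
  = 228 / 283 = 0.8057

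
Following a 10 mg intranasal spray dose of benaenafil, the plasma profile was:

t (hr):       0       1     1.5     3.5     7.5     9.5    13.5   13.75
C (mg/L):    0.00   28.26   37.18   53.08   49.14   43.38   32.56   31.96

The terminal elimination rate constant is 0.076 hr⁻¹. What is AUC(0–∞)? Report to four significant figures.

Trapezoidal AUC_0→13.75:
  [0→1]: (0.00+28.26)/2 × 1 = 14.13
  [1→1.5]: (28.26+37.18)/2 × 0.5 = 16.36
  [1.5→3.5]: (37.18+53.08)/2 × 2 = 90.26
  [3.5→7.5]: (53.08+49.14)/2 × 4 = 204.44
  [7.5→9.5]: (49.14+43.38)/2 × 2 = 92.52
  [9.5→13.5]: (43.38+32.56)/2 × 4 = 151.88
  [13.5→13.75]: (32.56+31.96)/2 × 0.25 = 8.065
  Sum = 577.655 mg/L·hr
Extrapolated tail: C_last / k_e = 31.96 / 0.076 = 420.526
AUC_0→∞ = 577.655 + 420.526 = 998.181 mg/L·hr

AUC = 998.2 mg/L·hr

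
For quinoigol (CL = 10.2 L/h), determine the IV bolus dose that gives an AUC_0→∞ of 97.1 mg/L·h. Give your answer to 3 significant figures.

Dose = 990 mg

Dose_iv = CL × AUC_0→∞
     = 10.2 × 97.1 = 990.42 mg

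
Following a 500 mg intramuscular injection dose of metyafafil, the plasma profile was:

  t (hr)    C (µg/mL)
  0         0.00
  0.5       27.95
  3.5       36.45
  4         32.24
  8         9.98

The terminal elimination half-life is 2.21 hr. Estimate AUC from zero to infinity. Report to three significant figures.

Trapezoidal AUC_0→8:
  [0→0.5]: (0.00+27.95)/2 × 0.5 = 6.9875
  [0.5→3.5]: (27.95+36.45)/2 × 3 = 96.6
  [3.5→4]: (36.45+32.24)/2 × 0.5 = 17.1725
  [4→8]: (32.24+9.98)/2 × 4 = 84.44
  Sum = 205.2 µg/mL·hr
k_e = ln2 / t½ = 0.693147 / 2.21 = 0.3136 hr^-1
Extrapolated tail: C_last / k_e = 9.98 / 0.3136 = 31.824
AUC_0→∞ = 205.2 + 31.824 = 237.024 µg/mL·hr

AUC = 237 µg/mL·hr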